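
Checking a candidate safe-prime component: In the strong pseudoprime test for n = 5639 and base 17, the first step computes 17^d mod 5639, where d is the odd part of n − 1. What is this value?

5638

n − 1 = 5638 = 2^1 · 2819, so s = 1 and d = 2819.
17^2819 mod 5639 = 5638.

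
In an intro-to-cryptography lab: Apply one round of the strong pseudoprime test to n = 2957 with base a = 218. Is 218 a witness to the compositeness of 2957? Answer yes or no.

n − 1 = 2956 = 2^2 · 739, so s = 2 and d = 739.
x_0 = 218^739 mod 2957 = 2956.
x_0 = 2956 ≡ −1, so 218 is not a witness.

no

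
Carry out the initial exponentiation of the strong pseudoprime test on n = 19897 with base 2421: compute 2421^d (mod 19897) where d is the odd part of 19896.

n − 1 = 19896 = 2^3 · 2487, so s = 3 and d = 2487.
2421^2487 mod 19897 = 4436.

4436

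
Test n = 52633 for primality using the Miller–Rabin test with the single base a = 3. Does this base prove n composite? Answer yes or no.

yes

n − 1 = 52632 = 2^3 · 6579, so s = 3 and d = 6579.
x_0 = 3^6579 mod 52633 = 3604.
x_0 is neither 1 nor 52632, so continue squaring.
x_1 = 3604^2 mod 52633 = 41098.
x_2 = 41098^2 mod 52633 = 1.
x_2 = 1 but x_1 ≠ ±1, a nontrivial square root of 1 — 3 is a witness and 52633 is composite.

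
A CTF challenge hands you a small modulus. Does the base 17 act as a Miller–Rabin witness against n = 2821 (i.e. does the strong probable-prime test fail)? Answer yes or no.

no

n − 1 = 2820 = 2^2 · 705, so s = 2 and d = 705.
Repeated squaring mod 2821: 17^1 ≡ 17, 17^2 ≡ 289, 17^4 ≡ 1712, 17^8 ≡ 2746, 17^16 ≡ 2804, 17^32 ≡ 289, 17^64 ≡ 1712, 17^128 ≡ 2746, 17^256 ≡ 2804, 17^512 ≡ 289.
705 = 512 + 128 + 64 + 1, so 17^705 ≡ 289·2746·1712·17 ≡ 2820 (mod 2821).
x_0 = 17^705 mod 2821 = 2820.
x_0 = 2820 ≡ −1, so 17 is not a witness.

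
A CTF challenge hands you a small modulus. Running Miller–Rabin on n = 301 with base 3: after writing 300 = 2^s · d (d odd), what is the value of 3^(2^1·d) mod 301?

n − 1 = 300 = 2^2 · 75, so s = 2 and d = 75.
x_0 = 3^75 mod 301 = 125.
x_1 = 125^2 mod 301 = 274.

274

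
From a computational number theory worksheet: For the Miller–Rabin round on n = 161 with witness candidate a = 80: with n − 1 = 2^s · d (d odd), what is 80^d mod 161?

n − 1 = 160 = 2^5 · 5, so s = 5 and d = 5.
80^5 mod 161 = 5.

5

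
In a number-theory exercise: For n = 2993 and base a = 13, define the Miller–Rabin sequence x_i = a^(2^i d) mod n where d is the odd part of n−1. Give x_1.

n − 1 = 2992 = 2^4 · 187, so s = 4 and d = 187.
x_0 = 13^187 mod 2993 = 2721.
x_1 = 2721^2 mod 2993 = 2152.

2152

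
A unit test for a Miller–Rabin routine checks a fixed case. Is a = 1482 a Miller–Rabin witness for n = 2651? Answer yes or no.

n − 1 = 2650 = 2^1 · 1325, so s = 1 and d = 1325.
x_0 = 1482^1325 mod 2651 = 2650.
x_0 = 2650 ≡ −1, so 1482 is not a witness.

no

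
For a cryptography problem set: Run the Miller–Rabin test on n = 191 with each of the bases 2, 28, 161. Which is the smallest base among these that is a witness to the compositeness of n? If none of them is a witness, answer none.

none

n − 1 = 190 = 2^1 · 95, so s = 1 and d = 95.
Base 2: x_0 = 2^95 mod 191 = 1. x_0 = 1, so 2 is not a witness.
Base 28: x_0 = 28^95 mod 191 = 190. x_0 = 190 ≡ −1, so 28 is not a witness.
Base 161: x_0 = 161^95 mod 191 = 190. x_0 = 190 ≡ −1, so 161 is not a witness.
No listed base is a witness for 191.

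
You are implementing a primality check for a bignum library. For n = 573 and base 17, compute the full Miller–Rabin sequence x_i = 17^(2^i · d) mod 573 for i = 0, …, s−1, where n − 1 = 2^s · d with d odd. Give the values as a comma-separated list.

n − 1 = 572 = 2^2 · 143, so s = 2 and d = 143.
x_0 = 17^143 mod 573 = 50.
x_1 = 50^2 mod 573 = 208.

50, 208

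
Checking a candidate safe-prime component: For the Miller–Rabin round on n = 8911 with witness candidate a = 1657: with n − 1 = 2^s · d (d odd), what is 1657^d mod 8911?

2547

n − 1 = 8910 = 2^1 · 4455, so s = 1 and d = 4455.
By repeated squaring, 1657^4455 ≡ 2547 (mod 8911).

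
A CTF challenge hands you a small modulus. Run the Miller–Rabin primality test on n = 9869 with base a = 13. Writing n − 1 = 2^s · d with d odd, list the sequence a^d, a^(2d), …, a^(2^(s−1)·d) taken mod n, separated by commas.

4515, 5740

n − 1 = 9868 = 2^2 · 2467, so s = 2 and d = 2467.
x_0 = 13^2467 mod 9869 = 4515.
x_1 = 4515^2 mod 9869 = 5740.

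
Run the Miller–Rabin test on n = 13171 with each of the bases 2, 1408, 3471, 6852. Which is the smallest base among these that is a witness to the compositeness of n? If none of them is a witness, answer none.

n − 1 = 13170 = 2^1 · 6585, so s = 1 and d = 6585.
Base 2: x_0 = 2^6585 mod 13171 = 13170. x_0 = 13170 ≡ −1, so 2 is not a witness.
Base 1408: x_0 = 1408^6585 mod 13171 = 1. x_0 = 1, so 1408 is not a witness.
Base 3471: x_0 = 3471^6585 mod 13171 = 1. x_0 = 1, so 3471 is not a witness.
Base 6852: x_0 = 6852^6585 mod 13171 = 1. x_0 = 1, so 6852 is not a witness.
No listed base is a witness for 13171.

none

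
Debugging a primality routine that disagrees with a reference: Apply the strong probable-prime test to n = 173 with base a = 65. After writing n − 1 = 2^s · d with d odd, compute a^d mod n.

n − 1 = 172 = 2^2 · 43, so s = 2 and d = 43.
65^43 mod 173 = 80.

80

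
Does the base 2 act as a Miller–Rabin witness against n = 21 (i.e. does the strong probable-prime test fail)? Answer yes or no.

n − 1 = 20 = 2^2 · 5, so s = 2 and d = 5.
x_0 = 2^5 mod 21 = 11.
x_0 is neither 1 nor 20, so continue squaring.
x_1 = 11^2 mod 21 = 16.
Reached i = s−1 = 1 without hitting −1: 2 is a Miller–Rabin witness and 21 is composite.

yes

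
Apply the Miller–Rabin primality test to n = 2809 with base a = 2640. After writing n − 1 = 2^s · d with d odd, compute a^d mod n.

1642

n − 1 = 2808 = 2^3 · 351, so s = 3 and d = 351.
Repeated squaring mod 2809: 2640^1 ≡ 2640, 2640^2 ≡ 471, 2640^4 ≡ 2739, 2640^8 ≡ 2091, 2640^16 ≡ 1477, 2640^32 ≡ 1745, 2640^64 ≡ 69, 2640^128 ≡ 1952, 2640^256 ≡ 1300.
351 = 256 + 64 + 16 + 8 + 4 + 2 + 1, so 2640^351 ≡ 1300·69·1477·2091·2739·471·2640 ≡ 1642 (mod 2809).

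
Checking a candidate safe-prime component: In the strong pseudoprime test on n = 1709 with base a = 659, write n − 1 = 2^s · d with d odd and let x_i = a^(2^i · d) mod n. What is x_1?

n − 1 = 1708 = 2^2 · 427, so s = 2 and d = 427.
x_0 = 659^427 mod 1709 = 1.
x_1 = 1^2 mod 1709 = 1.

1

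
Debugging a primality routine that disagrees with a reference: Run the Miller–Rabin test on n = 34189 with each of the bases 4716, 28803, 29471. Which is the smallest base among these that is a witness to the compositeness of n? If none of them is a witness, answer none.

n − 1 = 34188 = 2^2 · 8547, so s = 2 and d = 8547.
Base 4716: x_0 = 4716^8547 mod 34189 = 16189. x_0 is neither 1 nor 34188, so continue squaring. x_1 = 16189^2 mod 34189 = 25036. Reached i = s−1 = 1 without hitting −1: 4716 is a Miller–Rabin witness and 34189 is composite.
Base 28803: x_0 = 28803^8547 mod 34189 = 9866. x_0 is neither 1 nor 34188, so continue squaring. x_1 = 9866^2 mod 34189 = 1873. Reached i = s−1 = 1 without hitting −1: 28803 is a Miller–Rabin witness and 34189 is composite.
Base 29471: x_0 = 29471^8547 mod 34189 = 14769. x_0 is neither 1 nor 34188, so continue squaring. x_1 = 14769^2 mod 34189 = 31730. Reached i = s−1 = 1 without hitting −1: 29471 is a Miller–Rabin witness and 34189 is composite.
The smallest witness among the given bases is 4716.

4716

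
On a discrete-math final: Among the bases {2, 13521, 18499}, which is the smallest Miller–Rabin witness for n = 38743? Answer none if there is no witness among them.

2

n − 1 = 38742 = 2^1 · 19371, so s = 1 and d = 19371.
Base 2: x_0 = 2^19371 mod 38743 = 23689. x_0 ∉ {1, 38742} and s = 1, so 2 is a Miller–Rabin witness and 38743 is composite.
Base 13521: x_0 = 13521^19371 mod 38743 = 7638. x_0 ∉ {1, 38742} and s = 1, so 13521 is a Miller–Rabin witness and 38743 is composite.
Base 18499: x_0 = 18499^19371 mod 38743 = 23212. x_0 ∉ {1, 38742} and s = 1, so 18499 is a Miller–Rabin witness and 38743 is composite.
The smallest witness among the given bases is 2.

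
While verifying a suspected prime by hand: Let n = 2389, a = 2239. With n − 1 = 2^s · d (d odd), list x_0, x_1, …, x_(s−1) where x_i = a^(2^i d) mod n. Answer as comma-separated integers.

2104, 2388

n − 1 = 2388 = 2^2 · 597, so s = 2 and d = 597.
x_0 = 2239^597 mod 2389 = 2104.
x_1 = 2104^2 mod 2389 = 2388.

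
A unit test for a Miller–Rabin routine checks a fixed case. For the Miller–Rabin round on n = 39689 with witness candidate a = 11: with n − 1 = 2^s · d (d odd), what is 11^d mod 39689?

34158

n − 1 = 39688 = 2^3 · 4961, so s = 3 and d = 4961.
Repeated squaring mod 39689: 11^1 ≡ 11, 11^2 ≡ 121, 11^4 ≡ 14641, 11^8 ≡ 38281, 11^16 ≡ 37703, 11^32 ≡ 14985, 11^64 ≡ 29552, 11^128 ≡ 3948, 11^256 ≡ 28616, 11^512 ≡ 12008, 11^1024 ≡ 1927, 11^2048 ≡ 22252, 11^4096 ≡ 31229.
4961 = 4096 + 512 + 256 + 64 + 32 + 1, so 11^4961 ≡ 31229·12008·28616·29552·14985·11 ≡ 34158 (mod 39689).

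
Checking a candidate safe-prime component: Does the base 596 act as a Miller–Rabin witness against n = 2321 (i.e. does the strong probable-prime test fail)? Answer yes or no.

yes

n − 1 = 2320 = 2^4 · 145, so s = 4 and d = 145.
x_0 = 596^145 mod 2321 = 1088.
x_0 is neither 1 nor 2320, so continue squaring.
x_1 = 1088^2 mod 2321 = 34.
x_2 = 34^2 mod 2321 = 1156.
x_3 = 1156^2 mod 2321 = 1761.
Reached i = s−1 = 3 without hitting −1: 596 is a Miller–Rabin witness and 2321 is composite.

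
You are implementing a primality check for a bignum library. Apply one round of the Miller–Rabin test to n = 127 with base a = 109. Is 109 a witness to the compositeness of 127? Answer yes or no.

n − 1 = 126 = 2^1 · 63, so s = 1 and d = 63.
Repeated squaring mod 127: 109^1 ≡ 109, 109^2 ≡ 70, 109^4 ≡ 74, 109^8 ≡ 15, 109^16 ≡ 98, 109^32 ≡ 79.
63 = 32 + 16 + 8 + 4 + 2 + 1, so 109^63 ≡ 79·98·15·74·70·109 ≡ 126 (mod 127).
x_0 = 109^63 mod 127 = 126.
x_0 = 126 ≡ −1, so 109 is not a witness.

no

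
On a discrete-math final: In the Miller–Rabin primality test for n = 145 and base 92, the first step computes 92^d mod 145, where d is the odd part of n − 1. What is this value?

n − 1 = 144 = 2^4 · 9, so s = 4 and d = 9.
92^9 mod 145 = 62.

62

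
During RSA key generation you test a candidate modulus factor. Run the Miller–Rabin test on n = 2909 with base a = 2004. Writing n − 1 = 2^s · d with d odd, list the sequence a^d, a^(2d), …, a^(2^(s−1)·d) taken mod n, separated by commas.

n − 1 = 2908 = 2^2 · 727, so s = 2 and d = 727.
x_0 = 2004^727 mod 2909 = 2908.
x_1 = 2908^2 mod 2909 = 1.

2908, 1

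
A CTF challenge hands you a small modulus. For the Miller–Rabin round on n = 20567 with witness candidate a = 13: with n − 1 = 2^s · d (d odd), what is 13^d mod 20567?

2971

n − 1 = 20566 = 2^1 · 10283, so s = 1 and d = 10283.
Repeated squaring mod 20567: 13^1 ≡ 13, 13^2 ≡ 169, 13^4 ≡ 7994, 13^8 ≡ 2367, 13^16 ≡ 8465, 13^32 ≡ 797, 13^64 ≡ 18199, 13^128 ≡ 13200, 13^256 ≡ 16943, 13^512 ≡ 11630, 13^1024 ≡ 8308, 13^2048 ≡ 12, 13^4096 ≡ 144, 13^8192 ≡ 169.
10283 = 8192 + 2048 + 32 + 8 + 2 + 1, so 13^10283 ≡ 169·12·797·2367·169·13 ≡ 2971 (mod 20567).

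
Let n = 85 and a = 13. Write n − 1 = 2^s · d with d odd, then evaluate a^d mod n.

n − 1 = 84 = 2^2 · 21, so s = 2 and d = 21.
By repeated squaring, 13^21 ≡ 13 (mod 85).

13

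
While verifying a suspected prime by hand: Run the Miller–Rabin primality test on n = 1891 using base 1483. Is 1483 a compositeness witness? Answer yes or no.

no

n − 1 = 1890 = 2^1 · 945, so s = 1 and d = 945.
Repeated squaring mod 1891: 1483^1 ≡ 1483, 1483^2 ≡ 56, 1483^4 ≡ 1245, 1483^8 ≡ 1296, 1483^16 ≡ 408, 1483^32 ≡ 56, 1483^64 ≡ 1245, 1483^128 ≡ 1296, 1483^256 ≡ 408, 1483^512 ≡ 56.
945 = 512 + 256 + 128 + 32 + 16 + 1, so 1483^945 ≡ 56·408·1296·56·408·1483 ≡ 1890 (mod 1891).
x_0 = 1483^945 mod 1891 = 1890.
x_0 = 1890 ≡ −1, so 1483 is not a witness.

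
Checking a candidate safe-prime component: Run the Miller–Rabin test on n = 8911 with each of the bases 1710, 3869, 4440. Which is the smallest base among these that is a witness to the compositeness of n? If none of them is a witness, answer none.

1710

n − 1 = 8910 = 2^1 · 4455, so s = 1 and d = 4455.
Base 1710: x_0 = 1710^4455 mod 8911 = 7505. x_0 ∉ {1, 8910} and s = 1, so 1710 is a Miller–Rabin witness and 8911 is composite.
Base 3869: x_0 = 3869^4455 mod 8911 = 8910. x_0 = 8910 ≡ −1, so 3869 is not a witness.
Base 4440: x_0 = 4440^4455 mod 8911 = 6364. x_0 ∉ {1, 8910} and s = 1, so 4440 is a Miller–Rabin witness and 8911 is composite.
The smallest witness among the given bases is 1710.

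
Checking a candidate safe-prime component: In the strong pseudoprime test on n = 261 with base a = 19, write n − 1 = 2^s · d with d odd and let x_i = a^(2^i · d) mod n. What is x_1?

208

n − 1 = 260 = 2^2 · 65, so s = 2 and d = 65.
x_0 = 19^65 mod 261 = 127.
x_1 = 127^2 mod 261 = 208.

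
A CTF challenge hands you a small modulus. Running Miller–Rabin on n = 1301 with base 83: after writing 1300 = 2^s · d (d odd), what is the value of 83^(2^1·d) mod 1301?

n − 1 = 1300 = 2^2 · 325, so s = 2 and d = 325.
x_0 = 83^325 mod 1301 = 1250.
x_1 = 1250^2 mod 1301 = 1300.

1300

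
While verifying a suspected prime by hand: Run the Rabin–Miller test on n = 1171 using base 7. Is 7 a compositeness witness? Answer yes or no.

n − 1 = 1170 = 2^1 · 585, so s = 1 and d = 585.
x_0 = 7^585 mod 1171 = 1170.
x_0 = 1170 ≡ −1, so 7 is not a witness.

no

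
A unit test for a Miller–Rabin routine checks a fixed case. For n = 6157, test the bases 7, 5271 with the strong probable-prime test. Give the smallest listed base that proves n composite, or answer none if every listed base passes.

n − 1 = 6156 = 2^2 · 1539, so s = 2 and d = 1539.
Base 7: x_0 = 7^1539 mod 6157 = 4912. x_0 is neither 1 nor 6156, so continue squaring. x_1 = 4912^2 mod 6157 = 4618. Reached i = s−1 = 1 without hitting −1: 7 is a Miller–Rabin witness and 6157 is composite.
Base 5271: x_0 = 5271^1539 mod 6157 = 823. x_0 is neither 1 nor 6156, so continue squaring. x_1 = 823^2 mod 6157 = 59. Reached i = s−1 = 1 without hitting −1: 5271 is a Miller–Rabin witness and 6157 is composite.
The smallest witness among the given bases is 7.

7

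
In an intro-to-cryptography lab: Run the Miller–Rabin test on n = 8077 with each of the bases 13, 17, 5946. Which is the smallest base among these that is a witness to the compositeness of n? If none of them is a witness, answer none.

13

n − 1 = 8076 = 2^2 · 2019, so s = 2 and d = 2019.
Base 13: x_0 = 13^2019 mod 8077 = 4696. x_0 is neither 1 nor 8076, so continue squaring. x_1 = 4696^2 mod 8077 = 2206. Reached i = s−1 = 1 without hitting −1: 13 is a Miller–Rabin witness and 8077 is composite.
Base 17: x_0 = 17^2019 mod 8077 = 5588. x_0 is neither 1 nor 8076, so continue squaring. x_1 = 5588^2 mod 8077 = 62. Reached i = s−1 = 1 without hitting −1: 17 is a Miller–Rabin witness and 8077 is composite.
Base 5946: x_0 = 5946^2019 mod 8077 = 1149. x_0 is neither 1 nor 8076, so continue squaring. x_1 = 1149^2 mod 8077 = 3650. Reached i = s−1 = 1 without hitting −1: 5946 is a Miller–Rabin witness and 8077 is composite.
The smallest witness among the given bases is 13.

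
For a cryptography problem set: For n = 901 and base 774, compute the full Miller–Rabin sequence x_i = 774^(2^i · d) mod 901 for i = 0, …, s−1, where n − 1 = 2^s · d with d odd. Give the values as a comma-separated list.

n − 1 = 900 = 2^2 · 225, so s = 2 and d = 225.
x_0 = 774^225 mod 901 = 349.
x_1 = 349^2 mod 901 = 166.

349, 166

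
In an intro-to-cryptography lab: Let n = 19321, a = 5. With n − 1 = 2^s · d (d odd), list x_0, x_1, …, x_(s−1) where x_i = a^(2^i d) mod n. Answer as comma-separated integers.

n − 1 = 19320 = 2^3 · 2415, so s = 3 and d = 2415.
x_0 = 5^2415 mod 19321 = 18627.
x_1 = 18627^2 mod 19321 = 17932.
x_2 = 17932^2 mod 19321 = 16542.

18627, 17932, 16542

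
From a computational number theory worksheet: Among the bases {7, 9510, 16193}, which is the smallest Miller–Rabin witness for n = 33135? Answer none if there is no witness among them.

n − 1 = 33134 = 2^1 · 16567, so s = 1 and d = 16567.
Base 7: x_0 = 7^16567 mod 33135 = 26893. x_0 ∉ {1, 33134} and s = 1, so 7 is a Miller–Rabin witness and 33135 is composite.
Base 9510: x_0 = 9510^16567 mod 33135 = 11970. x_0 ∉ {1, 33134} and s = 1, so 9510 is a Miller–Rabin witness and 33135 is composite.
Base 16193: x_0 = 16193^16567 mod 33135 = 18827. x_0 ∉ {1, 33134} and s = 1, so 16193 is a Miller–Rabin witness and 33135 is composite.
The smallest witness among the given bases is 7.

7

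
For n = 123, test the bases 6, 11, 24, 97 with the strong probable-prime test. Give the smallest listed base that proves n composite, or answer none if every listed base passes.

n − 1 = 122 = 2^1 · 61, so s = 1 and d = 61.
Base 6: x_0 = 6^61 mod 123 = 117. x_0 ∉ {1, 122} and s = 1, so 6 is a Miller–Rabin witness and 123 is composite.
Base 11: x_0 = 11^61 mod 123 = 71. x_0 ∉ {1, 122} and s = 1, so 11 is a Miller–Rabin witness and 123 is composite.
Base 24: x_0 = 24^61 mod 123 = 99. x_0 ∉ {1, 122} and s = 1, so 24 is a Miller–Rabin witness and 123 is composite.
Base 97: x_0 = 97^61 mod 123 = 67. x_0 ∉ {1, 122} and s = 1, so 97 is a Miller–Rabin witness and 123 is composite.
The smallest witness among the given bases is 6.

6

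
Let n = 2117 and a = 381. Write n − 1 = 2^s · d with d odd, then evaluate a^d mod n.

440

n − 1 = 2116 = 2^2 · 529, so s = 2 and d = 529.
381^529 mod 2117 = 440.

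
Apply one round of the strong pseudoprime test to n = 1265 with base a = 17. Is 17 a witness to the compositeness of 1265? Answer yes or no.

yes

n − 1 = 1264 = 2^4 · 79, so s = 4 and d = 79.
By repeated squaring, 17^79 ≡ 838 (mod 1265).
x_0 = 17^79 mod 1265 = 838.
x_0 is neither 1 nor 1264, so continue squaring.
x_1 = 838^2 mod 1265 = 169.
x_2 = 169^2 mod 1265 = 731.
x_3 = 731^2 mod 1265 = 531.
Reached i = s−1 = 3 without hitting −1: 17 is a Miller–Rabin witness and 1265 is composite.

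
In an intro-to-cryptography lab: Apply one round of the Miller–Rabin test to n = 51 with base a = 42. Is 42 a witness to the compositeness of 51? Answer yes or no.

yes

n − 1 = 50 = 2^1 · 25, so s = 1 and d = 25.
By repeated squaring, 42^25 ≡ 42 (mod 51).
x_0 = 42^25 mod 51 = 42.
x_0 ∉ {1, 50} and s = 1, so 42 is a Miller–Rabin witness and 51 is composite.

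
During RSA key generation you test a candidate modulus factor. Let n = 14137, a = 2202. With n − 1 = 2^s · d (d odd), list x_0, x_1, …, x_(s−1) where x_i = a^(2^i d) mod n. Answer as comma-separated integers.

n − 1 = 14136 = 2^3 · 1767, so s = 3 and d = 1767.
x_0 = 2202^1767 mod 14137 = 11752.
x_1 = 11752^2 mod 14137 = 5151.
x_2 = 5151^2 mod 14137 = 11789.

11752, 5151, 11789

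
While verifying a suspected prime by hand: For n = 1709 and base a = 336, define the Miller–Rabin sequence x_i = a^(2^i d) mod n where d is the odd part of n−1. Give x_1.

n − 1 = 1708 = 2^2 · 427, so s = 2 and d = 427.
x_0 = 336^427 mod 1709 = 1319.
x_1 = 1319^2 mod 1709 = 1708.

1708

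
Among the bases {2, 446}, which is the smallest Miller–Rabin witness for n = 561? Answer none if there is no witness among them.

n − 1 = 560 = 2^4 · 35, so s = 4 and d = 35.
Base 2: x_0 = 2^35 mod 561 = 263. x_0 is neither 1 nor 560, so continue squaring. x_1 = 263^2 mod 561 = 166. x_2 = 166^2 mod 561 = 67. x_3 = 67^2 mod 561 = 1. x_3 = 1 but x_2 ≠ ±1, a nontrivial square root of 1 — 2 is a witness and 561 is composite.
Base 446: x_0 = 446^35 mod 561 = 98. x_0 is neither 1 nor 560, so continue squaring. x_1 = 98^2 mod 561 = 67. x_2 = 67^2 mod 561 = 1. x_2 = 1 but x_1 ≠ ±1, a nontrivial square root of 1 — 446 is a witness and 561 is composite.
The smallest witness among the given bases is 2.

2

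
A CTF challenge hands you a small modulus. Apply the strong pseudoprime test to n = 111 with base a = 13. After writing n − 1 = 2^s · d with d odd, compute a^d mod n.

n − 1 = 110 = 2^1 · 55, so s = 1 and d = 55.
13^55 mod 111 = 61.

61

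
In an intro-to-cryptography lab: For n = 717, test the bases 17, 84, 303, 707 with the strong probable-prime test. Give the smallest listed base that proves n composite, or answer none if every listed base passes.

17

n − 1 = 716 = 2^2 · 179, so s = 2 and d = 179.
Base 17: x_0 = 17^179 mod 717 = 494. x_0 is neither 1 nor 716, so continue squaring. x_1 = 494^2 mod 717 = 256. Reached i = s−1 = 1 without hitting −1: 17 is a Miller–Rabin witness and 717 is composite.
Base 84: x_0 = 84^179 mod 717 = 387. x_0 is neither 1 nor 716, so continue squaring. x_1 = 387^2 mod 717 = 633. Reached i = s−1 = 1 without hitting −1: 84 is a Miller–Rabin witness and 717 is composite.
Base 303: x_0 = 303^179 mod 717 = 486. x_0 is neither 1 nor 716, so continue squaring. x_1 = 486^2 mod 717 = 303. Reached i = s−1 = 1 without hitting −1: 303 is a Miller–Rabin witness and 717 is composite.
Base 707: x_0 = 707^179 mod 717 = 38. x_0 is neither 1 nor 716, so continue squaring. x_1 = 38^2 mod 717 = 10. Reached i = s−1 = 1 without hitting −1: 707 is a Miller–Rabin witness and 717 is composite.
The smallest witness among the given bases is 17.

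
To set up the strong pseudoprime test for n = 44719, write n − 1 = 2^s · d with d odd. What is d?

Halving: 44718 → 22359; 22359 is odd.
So 44718 = 2^1 · 22359.

22359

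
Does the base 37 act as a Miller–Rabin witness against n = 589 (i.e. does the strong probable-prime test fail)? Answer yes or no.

no

n − 1 = 588 = 2^2 · 147, so s = 2 and d = 147.
x_0 = 37^147 mod 589 = 588.
x_0 = 588 ≡ −1, so 37 is not a witness.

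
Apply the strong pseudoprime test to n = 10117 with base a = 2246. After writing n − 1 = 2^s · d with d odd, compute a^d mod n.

n − 1 = 10116 = 2^2 · 2529, so s = 2 and d = 2529.
Repeated squaring mod 10117: 2246^1 ≡ 2246, 2246^2 ≡ 6250, 2246^4 ≡ 763, 2246^8 ≡ 5500, 2246^16 ≡ 170, 2246^32 ≡ 8666, 2246^64 ≡ 1065, 2246^128 ≡ 1121, 2246^256 ≡ 2133, 2246^512 ≡ 7156, 2246^1024 ≡ 6199, 2246^2048 ≡ 3235.
2529 = 2048 + 256 + 128 + 64 + 32 + 1, so 2246^2529 ≡ 3235·2133·1121·1065·8666·2246 ≡ 3012 (mod 10117).

3012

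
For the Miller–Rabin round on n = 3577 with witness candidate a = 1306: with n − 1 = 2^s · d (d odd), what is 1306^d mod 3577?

n − 1 = 3576 = 2^3 · 447, so s = 3 and d = 447.
1306^447 mod 3577 = 218.

218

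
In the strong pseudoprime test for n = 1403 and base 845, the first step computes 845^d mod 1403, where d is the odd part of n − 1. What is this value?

n − 1 = 1402 = 2^1 · 701, so s = 1 and d = 701.
845^701 mod 1403 = 235.

235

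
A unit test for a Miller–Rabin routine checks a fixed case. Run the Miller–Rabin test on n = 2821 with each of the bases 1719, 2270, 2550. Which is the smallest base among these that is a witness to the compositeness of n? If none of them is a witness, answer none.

2270

n − 1 = 2820 = 2^2 · 705, so s = 2 and d = 705.
Base 1719: x_0 = 1719^705 mod 2821 = 1. x_0 = 1, so 1719 is not a witness.
Base 2270: x_0 = 2270^705 mod 2821 = 1737. x_0 is neither 1 nor 2820, so continue squaring. x_1 = 1737^2 mod 2821 = 1520. Reached i = s−1 = 1 without hitting −1: 2270 is a Miller–Rabin witness and 2821 is composite.
Base 2550: x_0 = 2550^705 mod 2821 = 2605. x_0 is neither 1 nor 2820, so continue squaring. x_1 = 2605^2 mod 2821 = 1520. Reached i = s−1 = 1 without hitting −1: 2550 is a Miller–Rabin witness and 2821 is composite.
The smallest witness among the given bases is 2270.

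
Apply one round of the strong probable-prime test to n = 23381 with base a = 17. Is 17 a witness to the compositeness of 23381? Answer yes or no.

n − 1 = 23380 = 2^2 · 5845, so s = 2 and d = 5845.
Repeated squaring mod 23381: 17^1 ≡ 17, 17^2 ≡ 289, 17^4 ≡ 13378, 17^8 ≡ 12710, 17^16 ≡ 4771, 17^32 ≡ 12728, 17^64 ≡ 18416, 17^128 ≡ 7651, 17^256 ≡ 15158, 17^512 ≡ 23258, 17^1024 ≡ 15129, 17^2048 ≡ 10032, 17^4096 ≡ 9200.
5845 = 4096 + 1024 + 512 + 128 + 64 + 16 + 4 + 1, so 17^5845 ≡ 9200·15129·23258·7651·18416·4771·13378·17 ≡ 15508 (mod 23381).
x_0 = 17^5845 mod 23381 = 15508.
x_0 is neither 1 nor 23380, so continue squaring.
x_1 = 15508^2 mod 23381 = 1098.
Reached i = s−1 = 1 without hitting −1: 17 is a Miller–Rabin witness and 23381 is composite.

yes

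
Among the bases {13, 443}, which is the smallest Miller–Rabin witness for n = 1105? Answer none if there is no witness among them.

13

n − 1 = 1104 = 2^4 · 69, so s = 4 and d = 69.
Base 13: x_0 = 13^69 mod 1105 = 13. x_0 is neither 1 nor 1104, so continue squaring. x_1 = 13^2 mod 1105 = 169. x_2 = 169^2 mod 1105 = 936. x_3 = 936^2 mod 1105 = 936. Reached i = s−1 = 3 without hitting −1: 13 is a Miller–Rabin witness and 1105 is composite.
Base 443: x_0 = 443^69 mod 1105 = 443. x_0 is neither 1 nor 1104, so continue squaring. x_1 = 443^2 mod 1105 = 664. x_2 = 664^2 mod 1105 = 1. x_2 = 1 but x_1 ≠ ±1, a nontrivial square root of 1 — 443 is a witness and 1105 is composite.
The smallest witness among the given bases is 13.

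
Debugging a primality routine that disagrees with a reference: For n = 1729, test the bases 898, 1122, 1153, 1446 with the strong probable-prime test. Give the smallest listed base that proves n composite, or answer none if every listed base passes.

1122

n − 1 = 1728 = 2^6 · 27, so s = 6 and d = 27.
Base 898: x_0 = 898^27 mod 1729 = 1. x_0 = 1, so 898 is not a witness.
Base 1122: x_0 = 1122^27 mod 1729 = 1065. x_0 is neither 1 nor 1728, so continue squaring. x_1 = 1065^2 mod 1729 = 1. x_1 = 1 but x_0 ≠ ±1, a nontrivial square root of 1 — 1122 is a witness and 1729 is composite.
Base 1153: x_0 = 1153^27 mod 1729 = 664. x_0 is neither 1 nor 1728, so continue squaring. x_1 = 664^2 mod 1729 = 1. x_1 = 1 but x_0 ≠ ±1, a nontrivial square root of 1 — 1153 is a witness and 1729 is composite.
Base 1446: x_0 = 1446^27 mod 1729 = 911. x_0 is neither 1 nor 1728, so continue squaring. x_1 = 911^2 mod 1729 = 1. x_1 = 1 but x_0 ≠ ±1, a nontrivial square root of 1 — 1446 is a witness and 1729 is composite.
The smallest witness among the given bases is 1122.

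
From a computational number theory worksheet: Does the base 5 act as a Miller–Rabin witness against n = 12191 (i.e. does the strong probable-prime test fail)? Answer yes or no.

n − 1 = 12190 = 2^1 · 6095, so s = 1 and d = 6095.
By repeated squaring, 5^6095 ≡ 8218 (mod 12191).
x_0 = 5^6095 mod 12191 = 8218.
x_0 ∉ {1, 12190} and s = 1, so 5 is a Miller–Rabin witness and 12191 is composite.

yes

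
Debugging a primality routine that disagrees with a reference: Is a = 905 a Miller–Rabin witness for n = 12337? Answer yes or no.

yes

n − 1 = 12336 = 2^4 · 771, so s = 4 and d = 771.
x_0 = 905^771 mod 12337 = 3268.
x_0 is neither 1 nor 12336, so continue squaring.
x_1 = 3268^2 mod 12337 = 8319.
x_2 = 8319^2 mod 12337 = 7528.
x_3 = 7528^2 mod 12337 = 6943.
Reached i = s−1 = 3 without hitting −1: 905 is a Miller–Rabin witness and 12337 is composite.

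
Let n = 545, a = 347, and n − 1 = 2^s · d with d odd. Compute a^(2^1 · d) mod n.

189

n − 1 = 544 = 2^5 · 17, so s = 5 and d = 17.
x_0 = 347^17 mod 545 = 302.
x_1 = 302^2 mod 545 = 189.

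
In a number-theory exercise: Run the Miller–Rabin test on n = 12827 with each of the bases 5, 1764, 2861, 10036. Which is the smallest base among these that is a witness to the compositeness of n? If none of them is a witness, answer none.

n − 1 = 12826 = 2^1 · 6413, so s = 1 and d = 6413.
Base 5: x_0 = 5^6413 mod 12827 = 662. x_0 ∉ {1, 12826} and s = 1, so 5 is a Miller–Rabin witness and 12827 is composite.
Base 1764: x_0 = 1764^6413 mod 12827 = 590. x_0 ∉ {1, 12826} and s = 1, so 1764 is a Miller–Rabin witness and 12827 is composite.
Base 2861: x_0 = 2861^6413 mod 12827 = 7790. x_0 ∉ {1, 12826} and s = 1, so 2861 is a Miller–Rabin witness and 12827 is composite.
Base 10036: x_0 = 10036^6413 mod 12827 = 8665. x_0 ∉ {1, 12826} and s = 1, so 10036 is a Miller–Rabin witness and 12827 is composite.
The smallest witness among the given bases is 5.

5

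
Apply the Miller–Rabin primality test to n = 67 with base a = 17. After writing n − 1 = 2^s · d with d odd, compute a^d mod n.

1

n − 1 = 66 = 2^1 · 33, so s = 1 and d = 33.
Repeated squaring mod 67: 17^1 ≡ 17, 17^2 ≡ 21, 17^4 ≡ 39, 17^8 ≡ 47, 17^16 ≡ 65, 17^32 ≡ 4.
33 = 32 + 1, so 17^33 ≡ 4·17 ≡ 1 (mod 67).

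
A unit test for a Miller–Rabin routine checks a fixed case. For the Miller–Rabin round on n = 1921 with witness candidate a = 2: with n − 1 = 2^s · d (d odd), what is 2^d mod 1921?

111

n − 1 = 1920 = 2^7 · 15, so s = 7 and d = 15.
Repeated squaring mod 1921: 2^1 ≡ 2, 2^2 ≡ 4, 2^4 ≡ 16, 2^8 ≡ 256.
15 = 8 + 4 + 2 + 1, so 2^15 ≡ 256·16·4·2 ≡ 111 (mod 1921).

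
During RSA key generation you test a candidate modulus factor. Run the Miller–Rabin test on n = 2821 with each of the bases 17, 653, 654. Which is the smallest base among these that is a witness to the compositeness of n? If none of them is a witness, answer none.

n − 1 = 2820 = 2^2 · 705, so s = 2 and d = 705.
Base 17: x_0 = 17^705 mod 2821 = 2820. x_0 = 2820 ≡ −1, so 17 is not a witness.
Base 653: x_0 = 653^705 mod 2821 = 1. x_0 = 1, so 653 is not a witness.
Base 654: x_0 = 654^705 mod 2821 = 2820. x_0 = 2820 ≡ −1, so 654 is not a witness.
No listed base is a witness for 2821.

none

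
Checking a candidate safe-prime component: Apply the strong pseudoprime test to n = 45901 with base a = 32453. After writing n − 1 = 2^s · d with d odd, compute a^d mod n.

45405

n − 1 = 45900 = 2^2 · 11475, so s = 2 and d = 11475.
32453^11475 mod 45901 = 45405.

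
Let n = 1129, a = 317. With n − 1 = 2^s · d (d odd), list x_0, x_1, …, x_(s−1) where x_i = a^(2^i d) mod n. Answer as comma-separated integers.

1098, 961, 1128

n − 1 = 1128 = 2^3 · 141, so s = 3 and d = 141.
x_0 = 317^141 mod 1129 = 1098.
x_1 = 1098^2 mod 1129 = 961.
x_2 = 961^2 mod 1129 = 1128.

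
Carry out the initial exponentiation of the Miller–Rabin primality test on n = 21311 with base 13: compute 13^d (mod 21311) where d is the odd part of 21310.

n − 1 = 21310 = 2^1 · 10655, so s = 1 and d = 10655.
Repeated squaring mod 21311: 13^1 ≡ 13, 13^2 ≡ 169, 13^4 ≡ 7250, 13^8 ≡ 9574, 13^16 ≡ 2865, 13^32 ≡ 3490, 13^64 ≡ 11519, 13^128 ≡ 5075, 13^256 ≡ 11937, 13^512 ≡ 6623, 13^1024 ≡ 6091, 13^2048 ≡ 19141, 13^4096 ≡ 20480, 13^8192 ≡ 8609.
10655 = 8192 + 2048 + 256 + 128 + 16 + 8 + 4 + 2 + 1, so 13^10655 ≡ 8609·19141·11937·5075·2865·9574·7250·169·13 ≡ 16581 (mod 21311).

16581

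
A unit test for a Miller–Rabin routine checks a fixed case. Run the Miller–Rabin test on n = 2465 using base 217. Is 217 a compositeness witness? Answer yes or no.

n − 1 = 2464 = 2^5 · 77, so s = 5 and d = 77.
x_0 = 217^77 mod 2465 = 1322.
x_0 is neither 1 nor 2464, so continue squaring.
x_1 = 1322^2 mod 2465 = 2464.
x_1 ≡ −1, so 217 is not a witness.

no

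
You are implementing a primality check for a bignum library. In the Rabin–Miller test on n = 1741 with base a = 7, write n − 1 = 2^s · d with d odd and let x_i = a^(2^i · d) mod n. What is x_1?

n − 1 = 1740 = 2^2 · 435, so s = 2 and d = 435.
x_0 = 7^435 mod 1741 = 1682.
x_1 = 1682^2 mod 1741 = 1740.

1740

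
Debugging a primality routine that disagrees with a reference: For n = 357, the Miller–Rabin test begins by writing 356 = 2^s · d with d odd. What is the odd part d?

Halving: 356 → 178 → 89; 89 is odd.
So 356 = 2^2 · 89.

89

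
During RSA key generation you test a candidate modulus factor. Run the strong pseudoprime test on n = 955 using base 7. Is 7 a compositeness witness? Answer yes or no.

n − 1 = 954 = 2^1 · 477, so s = 1 and d = 477.
x_0 = 7^477 mod 955 = 142.
x_0 ∉ {1, 954} and s = 1, so 7 is a Miller–Rabin witness and 955 is composite.

yes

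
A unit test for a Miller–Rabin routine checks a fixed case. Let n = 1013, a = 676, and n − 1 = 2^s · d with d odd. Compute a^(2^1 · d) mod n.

1

n − 1 = 1012 = 2^2 · 253, so s = 2 and d = 253.
x_0 = 676^253 mod 1013 = 1012.
x_1 = 1012^2 mod 1013 = 1.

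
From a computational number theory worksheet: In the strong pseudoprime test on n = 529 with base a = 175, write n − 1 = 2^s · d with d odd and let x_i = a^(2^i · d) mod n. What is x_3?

n − 1 = 528 = 2^4 · 33, so s = 4 and d = 33.
x_0 = 175^33 mod 529 = 206.
x_1 = 206^2 mod 529 = 116.
x_2 = 116^2 mod 529 = 231.
x_3 = 231^2 mod 529 = 461.

461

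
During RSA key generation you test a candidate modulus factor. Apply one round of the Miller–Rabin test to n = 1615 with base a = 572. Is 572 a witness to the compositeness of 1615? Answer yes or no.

yes

n − 1 = 1614 = 2^1 · 807, so s = 1 and d = 807.
x_0 = 572^807 mod 1615 = 88.
x_0 ∉ {1, 1614} and s = 1, so 572 is a Miller–Rabin witness and 1615 is composite.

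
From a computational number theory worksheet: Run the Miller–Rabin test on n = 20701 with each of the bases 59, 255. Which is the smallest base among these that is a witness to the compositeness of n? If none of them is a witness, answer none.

n − 1 = 20700 = 2^2 · 5175, so s = 2 and d = 5175.
Base 59: x_0 = 59^5175 mod 20701 = 20700. x_0 = 20700 ≡ −1, so 59 is not a witness.
Base 255: x_0 = 255^5175 mod 20701 = 10542. x_0 is neither 1 nor 20700, so continue squaring. x_1 = 10542^2 mod 20701 = 10796. Reached i = s−1 = 1 without hitting −1: 255 is a Miller–Rabin witness and 20701 is composite.
The smallest witness among the given bases is 255.

255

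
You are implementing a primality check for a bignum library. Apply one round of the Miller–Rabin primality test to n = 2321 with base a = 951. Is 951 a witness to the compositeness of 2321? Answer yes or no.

n − 1 = 2320 = 2^4 · 145, so s = 4 and d = 145.
x_0 = 951^145 mod 2321 = 1.
x_0 = 1, so 951 is not a witness.

no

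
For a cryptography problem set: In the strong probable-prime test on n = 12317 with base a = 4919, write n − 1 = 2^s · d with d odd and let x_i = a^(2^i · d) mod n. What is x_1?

2267

n − 1 = 12316 = 2^2 · 3079, so s = 2 and d = 3079.
Repeated squaring mod 12317: 4919^1 ≡ 4919, 4919^2 ≡ 5973, 4919^4 ≡ 6697, 4919^8 ≡ 3612, 4919^16 ≡ 2841, 4919^32 ≡ 3646, 4919^64 ≡ 3273, 4919^128 ≡ 9056, 4919^256 ≡ 4550, 4919^512 ≡ 9940, 4919^1024 ≡ 8943, 4919^2048 ≡ 2968.
3079 = 2048 + 1024 + 4 + 2 + 1, so 4919^3079 ≡ 2968·8943·6697·5973·4919 ≡ 6635 (mod 12317).
x_0 = 6635.
x_1 = 6635^2 mod 12317 = 2267.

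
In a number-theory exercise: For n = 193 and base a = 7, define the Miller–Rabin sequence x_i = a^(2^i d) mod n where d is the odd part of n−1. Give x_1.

n − 1 = 192 = 2^6 · 3, so s = 6 and d = 3.
x_0 = 7^3 mod 193 = 150.
x_1 = 150^2 mod 193 = 112.

112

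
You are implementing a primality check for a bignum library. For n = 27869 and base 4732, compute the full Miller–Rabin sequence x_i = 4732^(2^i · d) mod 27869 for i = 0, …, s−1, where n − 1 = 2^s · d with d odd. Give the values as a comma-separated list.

12387, 18924

n − 1 = 27868 = 2^2 · 6967, so s = 2 and d = 6967.
x_0 = 4732^6967 mod 27869 = 12387.
x_1 = 12387^2 mod 27869 = 18924.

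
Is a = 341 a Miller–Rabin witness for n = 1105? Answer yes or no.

no

n − 1 = 1104 = 2^4 · 69, so s = 4 and d = 69.
Repeated squaring mod 1105: 341^1 ≡ 341, 341^2 ≡ 256, 341^4 ≡ 341, 341^8 ≡ 256, 341^16 ≡ 341, 341^32 ≡ 256, 341^64 ≡ 341.
69 = 64 + 4 + 1, so 341^69 ≡ 341·341·341 ≡ 1 (mod 1105).
x_0 = 341^69 mod 1105 = 1.
x_0 = 1, so 341 is not a witness.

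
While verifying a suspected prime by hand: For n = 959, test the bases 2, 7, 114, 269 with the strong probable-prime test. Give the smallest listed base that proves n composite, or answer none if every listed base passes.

2

n − 1 = 958 = 2^1 · 479, so s = 1 and d = 479.
Base 2: x_0 = 2^479 mod 959 = 830. x_0 ∉ {1, 958} and s = 1, so 2 is a Miller–Rabin witness and 959 is composite.
Base 7: x_0 = 7^479 mod 959 = 343. x_0 ∉ {1, 958} and s = 1, so 7 is a Miller–Rabin witness and 959 is composite.
Base 114: x_0 = 114^479 mod 959 = 522. x_0 ∉ {1, 958} and s = 1, so 114 is a Miller–Rabin witness and 959 is composite.
Base 269: x_0 = 269^479 mod 959 = 810. x_0 ∉ {1, 958} and s = 1, so 269 is a Miller–Rabin witness and 959 is composite.
The smallest witness among the given bases is 2.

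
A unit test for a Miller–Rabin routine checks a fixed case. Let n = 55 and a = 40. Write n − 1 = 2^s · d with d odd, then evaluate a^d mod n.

n − 1 = 54 = 2^1 · 27, so s = 1 and d = 27.
Repeated squaring mod 55: 40^1 ≡ 40, 40^2 ≡ 5, 40^4 ≡ 25, 40^8 ≡ 20, 40^16 ≡ 15.
27 = 16 + 8 + 2 + 1, so 40^27 ≡ 15·20·5·40 ≡ 50 (mod 55).

50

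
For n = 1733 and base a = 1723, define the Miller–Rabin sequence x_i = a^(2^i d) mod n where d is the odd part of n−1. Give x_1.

1

n − 1 = 1732 = 2^2 · 433, so s = 2 and d = 433.
x_0 = 1723^433 mod 1733 = 1.
x_1 = 1^2 mod 1733 = 1.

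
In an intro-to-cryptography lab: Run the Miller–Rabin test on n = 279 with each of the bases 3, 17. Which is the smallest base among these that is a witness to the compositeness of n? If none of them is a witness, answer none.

3

n − 1 = 278 = 2^1 · 139, so s = 1 and d = 139.
Base 3: x_0 = 3^139 mod 279 = 198. x_0 ∉ {1, 278} and s = 1, so 3 is a Miller–Rabin witness and 279 is composite.
Base 17: x_0 = 17^139 mod 279 = 179. x_0 ∉ {1, 278} and s = 1, so 17 is a Miller–Rabin witness and 279 is composite.
The smallest witness among the given bases is 3.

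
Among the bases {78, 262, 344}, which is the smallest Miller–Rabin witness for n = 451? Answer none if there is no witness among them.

none

n − 1 = 450 = 2^1 · 225, so s = 1 and d = 225.
Base 78: x_0 = 78^225 mod 451 = 1. x_0 = 1, so 78 is not a witness.
Base 262: x_0 = 262^225 mod 451 = 1. x_0 = 1, so 262 is not a witness.
Base 344: x_0 = 344^225 mod 451 = 1. x_0 = 1, so 344 is not a witness.
No listed base is a witness for 451.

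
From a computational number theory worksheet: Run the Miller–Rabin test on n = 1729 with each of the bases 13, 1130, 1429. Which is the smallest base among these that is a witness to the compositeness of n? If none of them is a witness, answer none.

13

n − 1 = 1728 = 2^6 · 27, so s = 6 and d = 27.
Base 13: x_0 = 13^27 mod 1729 = 1196. x_0 is neither 1 nor 1728, so continue squaring. x_1 = 1196^2 mod 1729 = 533. x_2 = 533^2 mod 1729 = 533. x_3 = 533^2 mod 1729 = 533. x_4 = 533^2 mod 1729 = 533. x_5 = 533^2 mod 1729 = 533. Reached i = s−1 = 5 without hitting −1: 13 is a Miller–Rabin witness and 1729 is composite.
Base 1130: x_0 = 1130^27 mod 1729 = 818. x_0 is neither 1 nor 1728, so continue squaring. x_1 = 818^2 mod 1729 = 1. x_1 = 1 but x_0 ≠ ±1, a nontrivial square root of 1 — 1130 is a witness and 1729 is composite.
Base 1429: x_0 = 1429^27 mod 1729 = 1065. x_0 is neither 1 nor 1728, so continue squaring. x_1 = 1065^2 mod 1729 = 1. x_1 = 1 but x_0 ≠ ±1, a nontrivial square root of 1 — 1429 is a witness and 1729 is composite.
The smallest witness among the given bases is 13.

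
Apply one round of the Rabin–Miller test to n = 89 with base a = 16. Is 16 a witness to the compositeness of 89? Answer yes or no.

n − 1 = 88 = 2^3 · 11, so s = 3 and d = 11.
x_0 = 16^11 mod 89 = 1.
x_0 = 1, so 16 is not a witness.

no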